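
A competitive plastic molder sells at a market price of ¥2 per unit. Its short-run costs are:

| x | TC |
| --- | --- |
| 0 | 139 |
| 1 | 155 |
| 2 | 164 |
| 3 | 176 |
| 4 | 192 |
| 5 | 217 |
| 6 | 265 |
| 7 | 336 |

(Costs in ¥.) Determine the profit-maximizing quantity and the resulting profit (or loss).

x = 0 (shut down); profit = -¥139

Tabulate TR − TC: x=0: -139; x=1: -153; x=2: -160; x=3: -170; x=4: -184; x=5: -207; x=6: -253; x=7: -322.
Profit is highest at x = 0. Equivalently, the lowest AVC in the table is 37/3 ≈ ¥12.33 at x = 3, and P = ¥2 falls below it — price never covers variable cost, so the firm shuts down and loses only its fixed cost.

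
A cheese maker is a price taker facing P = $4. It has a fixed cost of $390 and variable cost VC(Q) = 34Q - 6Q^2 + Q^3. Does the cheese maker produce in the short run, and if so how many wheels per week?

Shut down

Strip out fixed cost: VC = 34Q - 6Q^2 + Q^3. Then AVC = 34 - 6Q + Q^2 and MC = 34 - 12Q + 3Q^2.
AVC hits its minimum where MC = AVC, at Q = 3, giving min AVC = 34 - 6·3 + 3^2 = $25.
With P < min AVC ($4 < $25), every unit sold adds to the loss.
The firm minimizes its loss by shutting down and losing only its fixed cost of $390.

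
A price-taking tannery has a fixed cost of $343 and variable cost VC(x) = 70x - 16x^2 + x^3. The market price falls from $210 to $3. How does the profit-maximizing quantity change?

Output falls from 14 to 0 (the firm shuts down)

AVC = 70 - 16x + x^2, minimized at x = 8 where min AVC = $6. MC = 70 - 32x + 3x^2.
At P = $210 ≥ min AVC, set P = MC on the rising branch: x = 14.
At P = $3 < min AVC = $6, price no longer covers variable cost at any output, so the firm shuts down: x = 0.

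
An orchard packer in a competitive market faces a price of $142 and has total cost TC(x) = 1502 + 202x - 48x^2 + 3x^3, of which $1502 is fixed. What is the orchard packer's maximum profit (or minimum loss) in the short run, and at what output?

AVC = 202 - 48x + 3x^2 has its minimum $10 at x = 8; price $142 clears that bar, so the firm operates.
MC = 202 - 96x + 9x^2. Setting P = MC and taking the root on the rising branch gives x* = 10.
TR = 142·10 = 1420. TC = 1502 + 220 = 1722. Profit = 1420 − 1722 = -$302.
Shutting down would mean losing the fixed cost of $1502, so operating at a loss of $302 is better by $1200.

Profit = -$302 at x = 10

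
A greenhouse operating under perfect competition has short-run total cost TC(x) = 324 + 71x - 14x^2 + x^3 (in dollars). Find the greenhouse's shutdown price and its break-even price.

Shutdown price = $22; break-even price = $62

AVC = 71 - 14x + x^2; minimized at x = 7, giving min AVC = $22. That is the shutdown price.
ATC = 324/x + 71 - 14x + x^2. Setting dATC/dx = −324/x^2 − 14 + 2x = 0 gives x = 9 (since 2·9^3 − 14·9^2 = 324).
min ATC = 324/9 + 71 − 14·9 + 9^2 = $62. That is the break-even price.
For $22 ≤ P < $62 the firm produces at a loss; below $22 it shuts down.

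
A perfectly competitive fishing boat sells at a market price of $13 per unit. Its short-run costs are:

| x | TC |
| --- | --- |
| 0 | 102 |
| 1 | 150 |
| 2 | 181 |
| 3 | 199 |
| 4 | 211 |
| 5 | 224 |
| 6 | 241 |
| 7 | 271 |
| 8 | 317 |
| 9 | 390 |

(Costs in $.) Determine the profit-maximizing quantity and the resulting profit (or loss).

x = 0 (shut down); profit = -$102

Tabulate TR − TC: x=0: -102; x=1: -137; x=2: -155; x=3: -160; x=4: -159; x=5: -159; x=6: -163; x=7: -180; x=8: -213; x=9: -273.
Profit is highest at x = 0. Equivalently, the lowest AVC in the table is 139/6 ≈ $23.17 at x = 6, and P = $13 falls below it — price never covers variable cost, so the firm shuts down and loses only its fixed cost.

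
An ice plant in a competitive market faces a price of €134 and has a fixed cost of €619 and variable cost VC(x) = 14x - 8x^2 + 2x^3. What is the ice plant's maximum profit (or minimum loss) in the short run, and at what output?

Profit = -€43 at x = 6

AVC = 14 - 8x + 2x^2 has its minimum €6 at x = 2; price €134 clears that bar, so the firm operates.
MC = 14 - 16x + 6x^2. Setting P = MC and taking the root on the rising branch gives x* = 6.
TR = 134·6 = 804. TC = 619 + 228 = 847. Profit = 804 − 847 = -€43.
Shutting down would mean losing the fixed cost of €619, so operating at a loss of €43 is better by €576.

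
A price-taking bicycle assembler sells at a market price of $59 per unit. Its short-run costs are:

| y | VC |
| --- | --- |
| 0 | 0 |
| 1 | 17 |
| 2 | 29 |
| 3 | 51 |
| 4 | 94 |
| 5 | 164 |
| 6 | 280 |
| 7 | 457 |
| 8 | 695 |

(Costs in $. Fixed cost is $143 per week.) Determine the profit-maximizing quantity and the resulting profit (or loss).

y = 4; profit = -$1

Compute π = P·y − TC at each output: y=0: -143; y=1: -101; y=2: -54; y=3: -17; y=4: -1; y=5: -12; y=6: -69; y=7: -187; y=8: -366.
Profit is maximized at y = 4. AVC there is 94/4 = $23.50 ≤ P, so producing beats shutting down (which would give -$143).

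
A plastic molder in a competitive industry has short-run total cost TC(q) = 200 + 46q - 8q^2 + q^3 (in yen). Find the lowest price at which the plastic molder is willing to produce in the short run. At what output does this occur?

Short-run supply begins at min AVC. From VC = 46q - 8q^2 + q^3, AVC = 46 - 8q + q^2.
dAVC/dq = -8 + 2q = 0 gives q = 4. min AVC = 46 - 8·4 + 4^2 = 30.
The firm shuts down for any P below ¥30.

¥30 per unit, at q = 4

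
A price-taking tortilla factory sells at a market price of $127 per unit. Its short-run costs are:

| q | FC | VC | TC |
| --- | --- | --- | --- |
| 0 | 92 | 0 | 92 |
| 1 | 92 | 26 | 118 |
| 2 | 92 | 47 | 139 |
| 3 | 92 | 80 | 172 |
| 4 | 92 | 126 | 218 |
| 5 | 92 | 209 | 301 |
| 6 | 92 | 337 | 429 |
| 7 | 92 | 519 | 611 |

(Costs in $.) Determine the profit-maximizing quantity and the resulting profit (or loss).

q = 5; profit = $334

Tabulate TR − TC: q=0: -92; q=1: 9; q=2: 115; q=3: 209; q=4: 290; q=5: 334; q=6: 333; q=7: 278.
Profit is maximized at q = 5. AVC there is 209/5 = $41.80 ≤ P, so producing beats shutting down (which would give -$92).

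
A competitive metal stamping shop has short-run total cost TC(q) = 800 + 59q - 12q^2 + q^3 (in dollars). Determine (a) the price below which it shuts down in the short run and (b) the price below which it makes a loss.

AVC = 59 - 12q + q^2; minimized at q = 6, giving min AVC = $23. That is the shutdown price.
ATC = 800/q + 59 - 12q + q^2. Setting dATC/dq = −800/q^2 − 12 + 2q = 0 gives q = 10 (since 2·10^3 − 12·10^2 = 800).
min ATC = 800/10 + 59 − 12·10 + 10^2 = $119. That is the break-even price.
Between these two prices the firm operates at a loss; above $119 it earns a profit.

Shutdown price = $23; break-even price = $119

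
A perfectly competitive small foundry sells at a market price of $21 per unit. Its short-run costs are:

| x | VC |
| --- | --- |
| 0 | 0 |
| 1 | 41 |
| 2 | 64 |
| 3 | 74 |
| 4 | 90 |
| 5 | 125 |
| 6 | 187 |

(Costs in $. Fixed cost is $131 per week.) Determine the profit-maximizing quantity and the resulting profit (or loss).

x = 0 (shut down); profit = -$131

Tabulate TR − TC: x=0: -131; x=1: -151; x=2: -153; x=3: -142; x=4: -137; x=5: -151; x=6: -192.
Profit is highest at x = 0. Equivalently, the lowest AVC in the table is 90/4 ≈ $22.50 at x = 4, and P = $21 falls below it — price never covers variable cost, so the firm shuts down and loses only its fixed cost.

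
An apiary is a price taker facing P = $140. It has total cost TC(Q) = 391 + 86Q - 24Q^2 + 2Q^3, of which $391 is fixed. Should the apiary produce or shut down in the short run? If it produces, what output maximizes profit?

Produce at Q = 9

From TC, MC = TC'(Q) = 86 - 48Q + 6Q^2 and AVC = VC/Q = 86 - 24Q + 2Q^2.
The AVC parabola has its vertex at Q = 24/4 = 6, where AVC = 86 - 24·6 + 2·6^2 = $14.
Because $140 ≥ $14, revenue can cover variable cost; the firm operates.
Set P = MC: 140 = 86 - 48Q + 6Q^2 → -54 - 48Q + 6Q^2 = 0. The roots are Q = -1 and Q = 9; the profit-maximizing output is on the rising part of MC, so Q* = 9.
Check: AVC at Q = 9 is $32 ≤ P, so revenue covers variable cost.
Profit = P·Q − TC = 140·9 − 679 = $581.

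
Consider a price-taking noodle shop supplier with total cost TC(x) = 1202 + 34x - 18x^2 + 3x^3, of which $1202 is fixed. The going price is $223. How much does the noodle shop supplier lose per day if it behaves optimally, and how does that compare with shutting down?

Profit = -$26 at x = 7

AVC = 34 - 18x + 3x^2 has its minimum $7 at x = 3; price $223 clears that bar, so the firm operates.
With MC = 34 - 36x + 9x^2, P = MC on the upward-sloping part at x* = 7.
TR = 223·7 = 1561. TC = 1202 + 385 = 1587. Profit = 1561 − 1587 = -$26.
By producing, the firm covers all variable cost plus $1176 of fixed cost; shutting down would lose the full $1202.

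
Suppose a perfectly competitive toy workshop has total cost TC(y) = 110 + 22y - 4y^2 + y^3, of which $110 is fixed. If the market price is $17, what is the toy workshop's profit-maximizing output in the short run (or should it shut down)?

Shut down

Strip out fixed cost: VC = 22y - 4y^2 + y^3. Then AVC = 22 - 4y + y^2 and MC = 22 - 8y + 3y^2.
AVC is minimized where dAVC/dy = -4 + 2y = 0, at y = 2; min AVC = 22 - 4·2 + 2^2 = $18.
With P < min AVC ($17 < $18), every unit sold adds to the loss.
Best response: produce nothing and absorb the $110 fixed cost.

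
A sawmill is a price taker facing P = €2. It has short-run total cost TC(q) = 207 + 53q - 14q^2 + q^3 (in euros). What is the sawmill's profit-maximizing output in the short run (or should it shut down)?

Shut down

Variable cost is VC = 53q - 14q^2 + q^3, so AVC = VC/q = 53 - 14q + q^2 and MC = dTC/dq = 53 - 28q + 3q^2.
The AVC parabola has its vertex at q = 14/2 = 7, where AVC = 53 - 14·7 + 7^2 = €4.
Since P = €2 < min AVC = €4, price fails to cover variable cost at any output.
Best response: produce nothing and absorb the €207 fixed cost.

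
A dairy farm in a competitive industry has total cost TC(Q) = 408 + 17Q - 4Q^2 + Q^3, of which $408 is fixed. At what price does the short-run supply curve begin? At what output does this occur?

The shutdown price is the minimum of AVC. VC = 17Q - 4Q^2 + Q^3, so AVC = 17 - 4Q + Q^2.
dAVC/dQ = -4 + 2Q = 0 gives Q = 2. min AVC = 17 - 4·2 + 2^2 = 13.
The firm shuts down for any P below $13.

$13 per unit, at Q = 2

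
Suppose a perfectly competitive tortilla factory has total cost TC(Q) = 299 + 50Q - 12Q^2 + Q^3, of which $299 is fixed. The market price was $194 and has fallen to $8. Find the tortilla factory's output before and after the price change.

Output falls from 12 to 0 (the firm shuts down)

MC = 50 - 24Q + 3Q^2; the shutdown threshold is min AVC = $14 (at Q = 6).
At P = $194 ≥ min AVC, set P = MC on the rising branch: Q = 12.
At P = $8 < min AVC = $14, price no longer covers variable cost at any output, so the firm shuts down: Q = 0.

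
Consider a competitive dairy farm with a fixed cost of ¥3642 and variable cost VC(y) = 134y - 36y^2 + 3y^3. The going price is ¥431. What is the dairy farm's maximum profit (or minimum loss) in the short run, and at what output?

Profit = -¥12 at y = 11

AVC = 134 - 36y + 3y^2; min AVC = ¥26 at y = 6. Since P = ¥431 ≥ min AVC, the firm produces.
With MC = 134 - 72y + 9y^2, P = MC on the upward-sloping part at y* = 11.
TR = 431·11 = 4741. TC = 3642 + 1111 = 4753. Profit = 4741 − 4753 = -¥12.
Shutting down would mean losing the fixed cost of ¥3642, so operating at a loss of ¥12 is better by ¥3630.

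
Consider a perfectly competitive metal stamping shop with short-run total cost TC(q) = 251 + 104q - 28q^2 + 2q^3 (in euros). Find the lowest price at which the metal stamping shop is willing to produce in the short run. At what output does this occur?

€6 per unit, at q = 7

The shutdown price is the minimum of AVC. VC = 104q - 28q^2 + 2q^3, so AVC = 104 - 28q + 2q^2.
dAVC/dq = -28 + 4q = 0 gives q = 7. min AVC = 104 - 28·7 + 2·7^2 = 6.
For P < €6 the firm produces nothing.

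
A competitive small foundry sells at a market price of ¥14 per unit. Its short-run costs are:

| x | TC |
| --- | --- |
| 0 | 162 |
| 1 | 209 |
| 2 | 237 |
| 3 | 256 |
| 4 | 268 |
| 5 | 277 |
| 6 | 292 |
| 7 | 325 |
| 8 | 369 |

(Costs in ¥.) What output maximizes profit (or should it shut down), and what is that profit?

Compute π = P·x − TC at each output: x=0: -162; x=1: -195; x=2: -209; x=3: -214; x=4: -212; x=5: -207; x=6: -208; x=7: -227; x=8: -257.
Profit is highest at x = 0. Equivalently, the lowest AVC in the table is 130/6 ≈ ¥21.67 at x = 6, and P = ¥14 falls below it — price never covers variable cost, so the firm shuts down and loses only its fixed cost.

x = 0 (shut down); profit = -¥162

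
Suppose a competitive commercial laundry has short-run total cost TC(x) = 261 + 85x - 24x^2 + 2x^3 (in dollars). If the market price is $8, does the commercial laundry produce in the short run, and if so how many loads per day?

Shut down

From TC, MC = TC'(x) = 85 - 48x + 6x^2 and AVC = VC/x = 85 - 24x + 2x^2.
AVC is minimized where dAVC/dx = -24 + 4x = 0, at x = 6; min AVC = 85 - 24·6 + 2·6^2 = $13.
P = $8 lies below min AVC = $13; no output level covers variable cost.
The firm minimizes its loss by shutting down and losing only its fixed cost of $261.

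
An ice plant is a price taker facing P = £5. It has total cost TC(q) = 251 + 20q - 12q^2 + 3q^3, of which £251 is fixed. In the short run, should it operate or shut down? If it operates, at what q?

Variable cost is VC = 20q - 12q^2 + 3q^3, so AVC = VC/q = 20 - 12q + 3q^2 and MC = dTC/dq = 20 - 24q + 9q^2.
AVC hits its minimum where MC = AVC, at q = 2, giving min AVC = 20 - 12·2 + 3·2^2 = £8.
With P < min AVC (£5 < £8), every unit sold adds to the loss.
The firm minimizes its loss by shutting down and losing only its fixed cost of £251.

Shut down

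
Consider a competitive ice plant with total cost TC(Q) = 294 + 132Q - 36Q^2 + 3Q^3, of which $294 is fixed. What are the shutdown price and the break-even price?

Shutdown price = min AVC. AVC = 132 - 36Q + 3Q^2, with vertex at Q = 6 and minimum $24.
ATC = 294/Q + 132 - 36Q + 3Q^2. Setting dATC/dQ = −294/Q^2 − 36 + 6Q = 0 gives Q = 7 (since 6·7^3 − 36·7^2 = 294).
min ATC = 294/7 + 132 − 36·7 + 3·7^2 = $69. That is the break-even price.
For $24 ≤ P < $69 the firm produces at a loss; below $24 it shuts down.

Shutdown price = $24; break-even price = $69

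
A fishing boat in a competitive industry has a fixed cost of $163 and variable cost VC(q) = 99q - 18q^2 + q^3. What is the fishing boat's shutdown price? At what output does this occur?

The firm shuts down when price falls below the minimum of average variable cost. AVC = VC/q = 99 - 18q + q^2.
dAVC/dq = -18 + 2q = 0 gives q = 9. min AVC = 99 - 18·9 + 9^2 = 18.
The firm shuts down for any P below $18.

$18 per unit, at q = 9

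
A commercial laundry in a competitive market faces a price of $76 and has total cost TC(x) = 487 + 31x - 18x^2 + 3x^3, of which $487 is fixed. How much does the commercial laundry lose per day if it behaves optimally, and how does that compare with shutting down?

Profit = -$187 at x = 5

AVC = 31 - 18x + 3x^2; min AVC = $4 at x = 3. Since P = $76 ≥ min AVC, the firm produces.
With MC = 31 - 36x + 9x^2, P = MC on the upward-sloping part at x* = 5.
TR = 76·5 = 380. TC = 487 + 80 = 567. Profit = 380 − 567 = -$187.
That loss of $187 beats the $487 the firm would lose by shutting down; producing recovers $300 of fixed cost.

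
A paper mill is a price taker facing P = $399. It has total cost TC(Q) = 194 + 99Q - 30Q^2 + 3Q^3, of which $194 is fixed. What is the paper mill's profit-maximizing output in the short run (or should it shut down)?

Strip out fixed cost: VC = 99Q - 30Q^2 + 3Q^3. Then AVC = 99 - 30Q + 3Q^2 and MC = 99 - 60Q + 9Q^2.
The AVC parabola has its vertex at Q = 30/6 = 5, where AVC = 99 - 30·5 + 3·5^2 = $24.
Because $399 ≥ $24, revenue can cover variable cost; the firm operates.
P = MC gives -300 - 60Q + 9Q^2 = 0, with roots -10/3 and 10. Take the larger (rising MC): Q* = 10.
Check: AVC at Q = 10 is $99 ≤ P, so revenue covers variable cost.
Profit = P·Q − TC = 399·10 − 1184 = $2806.

Produce at Q = 10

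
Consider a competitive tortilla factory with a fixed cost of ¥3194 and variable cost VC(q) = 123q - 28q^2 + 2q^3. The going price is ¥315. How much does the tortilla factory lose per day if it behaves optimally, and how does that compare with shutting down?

Profit = -¥314 at q = 12

AVC = 123 - 28q + 2q^2 has its minimum ¥25 at q = 7; price ¥315 clears that bar, so the firm operates.
With MC = 123 - 56q + 6q^2, P = MC on the upward-sloping part at q* = 12.
TR = 315·12 = 3780. TC = 3194 + 900 = 4094. Profit = 3780 − 4094 = -¥314.
By producing, the firm covers all variable cost plus ¥2880 of fixed cost; shutting down would lose the full ¥3194.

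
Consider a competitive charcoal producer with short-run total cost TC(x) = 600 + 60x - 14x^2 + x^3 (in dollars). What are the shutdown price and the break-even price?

Shutdown price = $11; break-even price = $80

Shutdown price = min AVC. AVC = 60 - 14x + x^2, with vertex at x = 7 and minimum $11.
ATC = 600/x + 60 - 14x + x^2. Setting dATC/dx = −600/x^2 − 14 + 2x = 0 gives x = 10 (since 2·10^3 − 14·10^2 = 600).
min ATC = 600/10 + 60 − 14·10 + 10^2 = $80. That is the break-even price.
Between these two prices the firm operates at a loss; above $80 it earns a profit.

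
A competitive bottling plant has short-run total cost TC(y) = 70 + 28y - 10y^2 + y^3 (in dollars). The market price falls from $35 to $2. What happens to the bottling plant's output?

AVC = 28 - 10y + y^2, minimized at y = 5 where min AVC = $3. MC = 28 - 20y + 3y^2.
At P = $35 ≥ min AVC, set P = MC on the rising branch: y = 7.
At P = $2 < min AVC = $3, price no longer covers variable cost at any output, so the firm shuts down: y = 0.

Output falls from 7 to 0 (the firm shuts down)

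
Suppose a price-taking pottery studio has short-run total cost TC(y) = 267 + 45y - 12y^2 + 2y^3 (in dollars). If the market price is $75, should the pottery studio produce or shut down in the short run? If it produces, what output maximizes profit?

Variable cost is VC = 45y - 12y^2 + 2y^3, so AVC = VC/y = 45 - 12y + 2y^2 and MC = dTC/dy = 45 - 24y + 6y^2.
AVC hits its minimum where MC = AVC, at y = 3, giving min AVC = 45 - 12·3 + 2·3^2 = $27.
Since P = $75 ≥ min AVC = $27, price covers variable cost and the firm should produce.
Solving P = MC: -30 - 24y + 6y^2 = 0 ⇒ y = -1 or 5. On the upward-sloping branch, y* = 5.
Check: AVC at y = 5 is $35 ≤ P, so revenue covers variable cost.
Profit = P·y − TC = 75·5 − 442 = -$67, a loss, but smaller than the $267 fixed cost the firm would lose by shutting down.

Produce at y = 5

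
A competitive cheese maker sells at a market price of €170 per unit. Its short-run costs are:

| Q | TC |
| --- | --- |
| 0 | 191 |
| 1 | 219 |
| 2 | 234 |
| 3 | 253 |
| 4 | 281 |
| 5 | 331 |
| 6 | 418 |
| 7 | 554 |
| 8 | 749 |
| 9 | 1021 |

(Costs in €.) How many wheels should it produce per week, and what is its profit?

Compute π = P·Q − TC at each output: Q=0: -191; Q=1: -49; Q=2: 106; Q=3: 257; Q=4: 399; Q=5: 519; Q=6: 602; Q=7: 636; Q=8: 611; Q=9: 509.
Profit is maximized at Q = 7. AVC there is 363/7 = €51.86 ≤ P, so producing beats shutting down (which would give -€191).

Q = 7; profit = €636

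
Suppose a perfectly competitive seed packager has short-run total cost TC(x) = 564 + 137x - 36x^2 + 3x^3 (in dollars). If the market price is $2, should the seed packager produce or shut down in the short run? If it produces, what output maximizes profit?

Shut down

Variable cost is VC = 137x - 36x^2 + 3x^3, so AVC = VC/x = 137 - 36x + 3x^2 and MC = dTC/dx = 137 - 72x + 9x^2.
AVC hits its minimum where MC = AVC, at x = 6, giving min AVC = 137 - 36·6 + 3·6^2 = $29.
With P < min AVC ($2 < $29), every unit sold adds to the loss.
Shutting down limits the loss to fixed cost, $564.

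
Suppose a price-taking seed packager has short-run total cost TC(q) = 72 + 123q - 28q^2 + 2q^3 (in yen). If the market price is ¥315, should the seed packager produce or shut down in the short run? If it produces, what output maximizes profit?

From TC, MC = TC'(q) = 123 - 56q + 6q^2 and AVC = VC/q = 123 - 28q + 2q^2.
AVC hits its minimum where MC = AVC, at q = 7, giving min AVC = 123 - 28·7 + 2·7^2 = ¥25.
P = ¥315 exceeds min AVC = ¥25, so the firm stays open.
Set P = MC: 315 = 123 - 56q + 6q^2 → -192 - 56q + 6q^2 = 0. The roots are q = -8/3 and q = 12; the profit-maximizing output is on the rising part of MC, so q* = 12.
Check: AVC at q = 12 is ¥75 ≤ P, so revenue covers variable cost.
Profit = P·q − TC = 315·12 − 972 = ¥2808.

Produce at q = 12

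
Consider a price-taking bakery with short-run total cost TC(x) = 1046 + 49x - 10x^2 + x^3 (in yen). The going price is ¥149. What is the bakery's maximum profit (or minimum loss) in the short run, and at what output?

AVC = 49 - 10x + x^2; min AVC = ¥24 at x = 5. Since P = ¥149 ≥ min AVC, the firm produces.
MC = 49 - 20x + 3x^2. Setting P = MC and taking the root on the rising branch gives x* = 10.
TR = 149·10 = 1490. TC = 1046 + 490 = 1536. Profit = 1490 − 1536 = -¥46.
By producing, the firm covers all variable cost plus ¥1000 of fixed cost; shutting down would lose the full ¥1046.

Profit = -¥46 at x = 10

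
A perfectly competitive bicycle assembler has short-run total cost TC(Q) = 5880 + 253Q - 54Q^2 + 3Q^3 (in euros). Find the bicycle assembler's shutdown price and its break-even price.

Shutdown price = min AVC. AVC = 253 - 54Q + 3Q^2, with vertex at Q = 9 and minimum €10.
ATC = 5880/Q + 253 - 54Q + 3Q^2. Setting dATC/dQ = −5880/Q^2 − 54 + 6Q = 0 gives Q = 14 (since 6·14^3 − 54·14^2 = 5880).
min ATC = 5880/14 + 253 − 54·14 + 3·14^2 = €505. That is the break-even price.
Between these two prices the firm operates at a loss; above €505 it earns a profit.

Shutdown price = €10; break-even price = €505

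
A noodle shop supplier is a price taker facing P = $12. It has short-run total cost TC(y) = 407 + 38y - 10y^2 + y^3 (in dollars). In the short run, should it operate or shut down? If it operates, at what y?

From TC, MC = TC'(y) = 38 - 20y + 3y^2 and AVC = VC/y = 38 - 10y + y^2.
AVC hits its minimum where MC = AVC, at y = 5, giving min AVC = 38 - 10·5 + 5^2 = $13.
Since P = $12 < min AVC = $13, price fails to cover variable cost at any output.
Shutting down limits the loss to fixed cost, $407.

Shut down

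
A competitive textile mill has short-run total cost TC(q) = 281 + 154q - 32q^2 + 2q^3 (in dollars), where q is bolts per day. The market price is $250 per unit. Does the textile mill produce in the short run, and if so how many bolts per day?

Produce at q = 12

Variable cost is VC = 154q - 32q^2 + 2q^3, so AVC = VC/q = 154 - 32q + 2q^2 and MC = dTC/dq = 154 - 64q + 6q^2.
The AVC parabola has its vertex at q = 32/4 = 8, where AVC = 154 - 32·8 + 2·8^2 = $26.
Because $250 ≥ $26, revenue can cover variable cost; the firm operates.
P = MC gives -96 - 64q + 6q^2 = 0, with roots -4/3 and 12. Take the larger (rising MC): q* = 12.
Check: AVC at q = 12 is $58 ≤ P, so revenue covers variable cost.
Profit = P·q − TC = 250·12 − 977 = $2023.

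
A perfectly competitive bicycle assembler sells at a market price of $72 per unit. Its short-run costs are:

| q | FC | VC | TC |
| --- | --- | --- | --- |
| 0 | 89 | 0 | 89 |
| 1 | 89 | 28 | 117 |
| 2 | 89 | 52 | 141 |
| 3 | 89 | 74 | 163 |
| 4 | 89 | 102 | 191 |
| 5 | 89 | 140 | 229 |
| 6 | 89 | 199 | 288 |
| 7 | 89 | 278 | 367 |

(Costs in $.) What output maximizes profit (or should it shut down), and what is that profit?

Compute π = P·q − TC at each output: q=0: -89; q=1: -45; q=2: 3; q=3: 53; q=4: 97; q=5: 131; q=6: 144; q=7: 137.
Profit is maximized at q = 6. AVC there is 199/6 = $33.17 ≤ P, so producing beats shutting down (which would give -$89).

q = 6; profit = $144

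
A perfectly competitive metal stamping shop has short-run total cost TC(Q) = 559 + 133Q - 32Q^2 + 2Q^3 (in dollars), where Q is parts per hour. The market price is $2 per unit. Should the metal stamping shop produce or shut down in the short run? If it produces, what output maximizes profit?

Strip out fixed cost: VC = 133Q - 32Q^2 + 2Q^3. Then AVC = 133 - 32Q + 2Q^2 and MC = 133 - 64Q + 6Q^2.
AVC is minimized where dAVC/dQ = -32 + 4Q = 0, at Q = 8; min AVC = 133 - 32·8 + 2·8^2 = $5.
P = $2 lies below min AVC = $5; no output level covers variable cost.
The firm minimizes its loss by shutting down and losing only its fixed cost of $559.

Shut down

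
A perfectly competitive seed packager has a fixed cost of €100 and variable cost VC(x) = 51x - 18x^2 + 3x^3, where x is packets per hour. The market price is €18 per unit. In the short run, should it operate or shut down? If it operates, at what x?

Shut down

Variable cost is VC = 51x - 18x^2 + 3x^3, so AVC = VC/x = 51 - 18x + 3x^2 and MC = dTC/dx = 51 - 36x + 9x^2.
The AVC parabola has its vertex at x = 18/6 = 3, where AVC = 51 - 18·3 + 3·3^2 = €24.
With P < min AVC (€18 < €24), every unit sold adds to the loss.
Best response: produce nothing and absorb the €100 fixed cost.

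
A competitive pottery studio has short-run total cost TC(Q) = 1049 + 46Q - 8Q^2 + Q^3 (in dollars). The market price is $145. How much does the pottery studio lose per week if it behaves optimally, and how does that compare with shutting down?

Profit = -$239 at Q = 9

AVC = 46 - 8Q + Q^2; min AVC = $30 at Q = 4. Since P = $145 ≥ min AVC, the firm produces.
With MC = 46 - 16Q + 3Q^2, P = MC on the upward-sloping part at Q* = 9.
TR = 145·9 = 1305. TC = 1049 + 495 = 1544. Profit = 1305 − 1544 = -$239.
Shutting down would mean losing the fixed cost of $1049, so operating at a loss of $239 is better by $810.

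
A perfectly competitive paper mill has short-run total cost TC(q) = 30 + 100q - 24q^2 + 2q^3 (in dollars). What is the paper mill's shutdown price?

$28 per unit

Short-run supply begins at min AVC. From VC = 100q - 24q^2 + 2q^3, AVC = 100 - 24q + 2q^2.
dAVC/dq = -24 + 4q = 0 gives q = 6. min AVC = 100 - 24·6 + 2·6^2 = 28.
So the shutdown price is $28.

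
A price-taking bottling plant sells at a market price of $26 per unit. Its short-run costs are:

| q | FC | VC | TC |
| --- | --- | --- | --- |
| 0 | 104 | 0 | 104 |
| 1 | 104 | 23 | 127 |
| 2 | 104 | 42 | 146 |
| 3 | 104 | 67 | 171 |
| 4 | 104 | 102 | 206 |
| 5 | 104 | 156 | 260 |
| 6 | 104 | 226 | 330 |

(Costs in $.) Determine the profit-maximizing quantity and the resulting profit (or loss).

Compute π = P·q − TC at each output: q=0: -104; q=1: -101; q=2: -94; q=3: -93; q=4: -102; q=5: -130; q=6: -174.
Profit is maximized at q = 3. AVC there is 67/3 = $22.33 ≤ P, so producing beats shutting down (which would give -$104).

q = 3; profit = -$93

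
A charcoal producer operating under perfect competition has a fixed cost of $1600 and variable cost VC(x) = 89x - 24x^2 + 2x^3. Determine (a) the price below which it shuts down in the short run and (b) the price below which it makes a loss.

Shutdown price = $17; break-even price = $209

AVC = 89 - 24x + 2x^2; minimized at x = 6, giving min AVC = $17. That is the shutdown price.
ATC = 1600/x + 89 - 24x + 2x^2. Setting dATC/dx = −1600/x^2 − 24 + 4x = 0 gives x = 10 (since 4·10^3 − 24·10^2 = 1600).
min ATC = 1600/10 + 89 − 24·10 + 2·10^2 = $209. That is the break-even price.
Between these two prices the firm operates at a loss; above $209 it earns a profit.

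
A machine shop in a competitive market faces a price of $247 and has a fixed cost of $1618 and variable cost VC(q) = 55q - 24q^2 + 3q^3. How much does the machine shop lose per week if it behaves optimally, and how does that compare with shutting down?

AVC = 55 - 24q + 3q^2; min AVC = $7 at q = 4. Since P = $247 ≥ min AVC, the firm produces.
With MC = 55 - 48q + 9q^2, P = MC on the upward-sloping part at q* = 8.
TR = 247·8 = 1976. TC = 1618 + 440 = 2058. Profit = 1976 − 2058 = -$82.
Shutting down would mean losing the fixed cost of $1618, so operating at a loss of $82 is better by $1536.

Profit = -$82 at q = 8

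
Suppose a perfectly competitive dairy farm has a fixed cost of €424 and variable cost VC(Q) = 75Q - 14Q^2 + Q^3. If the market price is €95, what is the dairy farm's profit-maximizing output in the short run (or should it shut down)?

Strip out fixed cost: VC = 75Q - 14Q^2 + Q^3. Then AVC = 75 - 14Q + Q^2 and MC = 75 - 28Q + 3Q^2.
AVC hits its minimum where MC = AVC, at Q = 7, giving min AVC = 75 - 14·7 + 7^2 = €26.
Since P = €95 ≥ min AVC = €26, price covers variable cost and the firm should produce.
P = MC gives -20 - 28Q + 3Q^2 = 0, with roots -2/3 and 10. Take the larger (rising MC): Q* = 10.
Check: AVC at Q = 10 is €35 ≤ P, so revenue covers variable cost.
Profit = P·Q − TC = 95·10 − 774 = €176.

Produce at Q = 10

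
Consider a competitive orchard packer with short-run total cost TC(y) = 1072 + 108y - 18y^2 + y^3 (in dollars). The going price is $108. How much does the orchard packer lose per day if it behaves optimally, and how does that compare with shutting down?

Profit = -$208 at y = 12

AVC = 108 - 18y + y^2 has its minimum $27 at y = 9; price $108 clears that bar, so the firm operates.
MC = 108 - 36y + 3y^2. Setting P = MC and taking the root on the rising branch gives y* = 12.
TR = 108·12 = 1296. TC = 1072 + 432 = 1504. Profit = 1296 − 1504 = -$208.
By producing, the firm covers all variable cost plus $864 of fixed cost; shutting down would lose the full $1072.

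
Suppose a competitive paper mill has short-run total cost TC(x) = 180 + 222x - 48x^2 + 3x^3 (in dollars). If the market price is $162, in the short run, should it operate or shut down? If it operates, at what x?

Strip out fixed cost: VC = 222x - 48x^2 + 3x^3. Then AVC = 222 - 48x + 3x^2 and MC = 222 - 96x + 9x^2.
The AVC parabola has its vertex at x = 48/6 = 8, where AVC = 222 - 48·8 + 3·8^2 = $30.
P = $162 exceeds min AVC = $30, so the firm stays open.
Set P = MC: 162 = 222 - 96x + 9x^2 → 60 - 96x + 9x^2 = 0. The roots are x = 2/3 and x = 10; the profit-maximizing output is on the rising part of MC, so x* = 10.
Check: AVC at x = 10 is $42 ≤ P, so revenue covers variable cost.
Profit = P·x − TC = 162·10 − 600 = $1020.

Produce at x = 10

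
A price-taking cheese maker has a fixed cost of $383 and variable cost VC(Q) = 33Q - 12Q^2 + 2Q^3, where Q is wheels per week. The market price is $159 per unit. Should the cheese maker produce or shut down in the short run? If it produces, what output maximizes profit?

From TC, MC = TC'(Q) = 33 - 24Q + 6Q^2 and AVC = VC/Q = 33 - 12Q + 2Q^2.
The AVC parabola has its vertex at Q = 12/4 = 3, where AVC = 33 - 12·3 + 2·3^2 = $15.
Since P = $159 ≥ min AVC = $15, price covers variable cost and the firm should produce.
Set P = MC: 159 = 33 - 24Q + 6Q^2 → -126 - 24Q + 6Q^2 = 0. The roots are Q = -3 and Q = 7; the profit-maximizing output is on the rising part of MC, so Q* = 7.
Check: AVC at Q = 7 is $47 ≤ P, so revenue covers variable cost.
Profit = P·Q − TC = 159·7 − 712 = $401.

Produce at Q = 7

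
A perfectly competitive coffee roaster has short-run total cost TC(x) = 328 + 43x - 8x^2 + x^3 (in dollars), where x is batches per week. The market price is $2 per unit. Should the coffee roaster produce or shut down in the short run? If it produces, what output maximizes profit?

From TC, MC = TC'(x) = 43 - 16x + 3x^2 and AVC = VC/x = 43 - 8x + x^2.
AVC is minimized where dAVC/dx = -8 + 2x = 0, at x = 4; min AVC = 43 - 8·4 + 4^2 = $27.
Since P = $2 < min AVC = $27, price fails to cover variable cost at any output.
The firm minimizes its loss by shutting down and losing only its fixed cost of $328.

Shut down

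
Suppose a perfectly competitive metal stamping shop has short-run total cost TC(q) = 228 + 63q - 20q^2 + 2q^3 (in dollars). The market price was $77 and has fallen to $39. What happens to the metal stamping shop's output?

MC = 63 - 40q + 6q^2; the shutdown threshold is min AVC = $13 (at q = 5).
With P = $77 above the shutdown price, P = MC gives q = 7.
At P = $39 ≥ min AVC, set P = MC: q = 6. The firm stays open but cuts output.

Output falls from 7 to 6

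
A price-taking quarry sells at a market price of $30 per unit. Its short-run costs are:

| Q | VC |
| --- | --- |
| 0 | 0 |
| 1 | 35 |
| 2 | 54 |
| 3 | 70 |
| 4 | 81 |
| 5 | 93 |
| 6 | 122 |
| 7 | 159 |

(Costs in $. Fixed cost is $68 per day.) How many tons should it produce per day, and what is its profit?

Compute π = P·Q − TC at each output: Q=0: -68; Q=1: -73; Q=2: -62; Q=3: -48; Q=4: -29; Q=5: -11; Q=6: -10; Q=7: -17.
Profit is maximized at Q = 6. AVC there is 122/6 = $20.33 ≤ P, so producing beats shutting down (which would give -$68).

Q = 6; profit = -$10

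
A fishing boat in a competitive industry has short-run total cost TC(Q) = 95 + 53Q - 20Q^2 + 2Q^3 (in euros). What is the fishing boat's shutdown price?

€3 per unit

Short-run supply begins at min AVC. From VC = 53Q - 20Q^2 + 2Q^3, AVC = 53 - 20Q + 2Q^2.
dAVC/dQ = -20 + 4Q = 0 gives Q = 5. min AVC = 53 - 20·5 + 2·5^2 = 3.
The firm shuts down for any P below €3.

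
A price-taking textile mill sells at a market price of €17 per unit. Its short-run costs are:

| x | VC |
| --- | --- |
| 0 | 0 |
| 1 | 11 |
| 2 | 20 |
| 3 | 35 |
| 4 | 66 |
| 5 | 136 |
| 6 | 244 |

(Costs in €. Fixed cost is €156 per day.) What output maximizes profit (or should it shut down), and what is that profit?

x = 3; profit = -€140

Compute π = P·x − TC at each output: x=0: -156; x=1: -150; x=2: -142; x=3: -140; x=4: -154; x=5: -207; x=6: -298.
Profit is maximized at x = 3. AVC there is 35/3 = €11.67 ≤ P, so producing beats shutting down (which would give -€156).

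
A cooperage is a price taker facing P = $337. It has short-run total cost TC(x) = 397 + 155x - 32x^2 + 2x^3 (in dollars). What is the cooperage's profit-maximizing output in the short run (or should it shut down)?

Produce at x = 13

From TC, MC = TC'(x) = 155 - 64x + 6x^2 and AVC = VC/x = 155 - 32x + 2x^2.
AVC hits its minimum where MC = AVC, at x = 8, giving min AVC = 155 - 32·8 + 2·8^2 = $27.
Because $337 ≥ $27, revenue can cover variable cost; the firm operates.
Solving P = MC: -182 - 64x + 6x^2 = 0 ⇒ x = -7/3 or 13. On the upward-sloping branch, x* = 13.
Check: AVC at x = 13 is $77 ≤ P, so revenue covers variable cost.
Profit = P·x − TC = 337·13 − 1398 = $2983.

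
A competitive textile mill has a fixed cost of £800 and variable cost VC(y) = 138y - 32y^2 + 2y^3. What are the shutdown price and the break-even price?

AVC = 138 - 32y + 2y^2; minimized at y = 8, giving min AVC = £10. That is the shutdown price.
ATC = 800/y + 138 - 32y + 2y^2. Setting dATC/dy = −800/y^2 − 32 + 4y = 0 gives y = 10 (since 4·10^3 − 32·10^2 = 800).
min ATC = 800/10 + 138 − 32·10 + 2·10^2 = £98. That is the break-even price.
Between these two prices the firm operates at a loss; above £98 it earns a profit.

Shutdown price = £10; break-even price = £98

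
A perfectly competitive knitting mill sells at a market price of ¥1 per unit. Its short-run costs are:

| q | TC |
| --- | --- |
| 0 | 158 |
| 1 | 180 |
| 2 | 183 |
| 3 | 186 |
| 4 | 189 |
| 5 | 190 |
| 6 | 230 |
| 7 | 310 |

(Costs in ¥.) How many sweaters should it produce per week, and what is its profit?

Profit at each row (π = 1q − TC): q=0: -158; q=1: -179; q=2: -181; q=3: -183; q=4: -185; q=5: -185; q=6: -224; q=7: -303.
Profit is highest at q = 0. Equivalently, the lowest AVC in the table is 32/5 ≈ ¥6.40 at q = 5, and P = ¥1 falls below it — price never covers variable cost, so the firm shuts down and loses only its fixed cost.

q = 0 (shut down); profit = -¥158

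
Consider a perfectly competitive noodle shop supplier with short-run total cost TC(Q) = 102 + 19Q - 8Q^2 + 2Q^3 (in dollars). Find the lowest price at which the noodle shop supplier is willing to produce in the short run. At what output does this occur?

$11 per unit, at Q = 2

The shutdown price is the minimum of AVC. VC = 19Q - 8Q^2 + 2Q^3, so AVC = 19 - 8Q + 2Q^2.
At the minimum of AVC, MC = AVC. MC = 19 - 16Q + 6Q^2; setting MC = AVC gives 4Q^2 - 8Q = 0, so Q = 2. min AVC = 11.
For P < $11 the firm produces nothing.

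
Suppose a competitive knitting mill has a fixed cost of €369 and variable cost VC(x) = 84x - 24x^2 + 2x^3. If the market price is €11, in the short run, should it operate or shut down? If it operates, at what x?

Shut down

From TC, MC = TC'(x) = 84 - 48x + 6x^2 and AVC = VC/x = 84 - 24x + 2x^2.
AVC hits its minimum where MC = AVC, at x = 6, giving min AVC = 84 - 24·6 + 2·6^2 = €12.
P = €11 lies below min AVC = €12; no output level covers variable cost.
Shutting down limits the loss to fixed cost, €369.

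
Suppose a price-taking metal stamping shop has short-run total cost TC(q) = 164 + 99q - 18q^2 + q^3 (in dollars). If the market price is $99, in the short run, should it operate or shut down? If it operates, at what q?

Strip out fixed cost: VC = 99q - 18q^2 + q^3. Then AVC = 99 - 18q + q^2 and MC = 99 - 36q + 3q^2.
AVC is minimized where dAVC/dq = -18 + 2q = 0, at q = 9; min AVC = 99 - 18·9 + 9^2 = $18.
Because $99 ≥ $18, revenue can cover variable cost; the firm operates.
P = MC gives -36q + 3q^2 = 0, with roots 0 and 12. Take the larger (rising MC): q* = 12.
Check: AVC at q = 12 is $27 ≤ P, so revenue covers variable cost.
Profit = P·q − TC = 99·12 − 488 = $700.

Produce at q = 12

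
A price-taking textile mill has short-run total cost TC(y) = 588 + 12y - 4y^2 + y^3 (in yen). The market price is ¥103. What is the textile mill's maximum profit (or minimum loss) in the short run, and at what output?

AVC = 12 - 4y + y^2; min AVC = ¥8 at y = 2. Since P = ¥103 ≥ min AVC, the firm produces.
With MC = 12 - 8y + 3y^2, P = MC on the upward-sloping part at y* = 7.
TR = 103·7 = 721. TC = 588 + 231 = 819. Profit = 721 − 819 = -¥98.
That loss of ¥98 beats the ¥588 the firm would lose by shutting down; producing recovers ¥490 of fixed cost.

Profit = -¥98 at y = 7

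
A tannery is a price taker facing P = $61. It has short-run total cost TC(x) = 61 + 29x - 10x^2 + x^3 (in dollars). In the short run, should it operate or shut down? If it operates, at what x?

Produce at x = 8

From TC, MC = TC'(x) = 29 - 20x + 3x^2 and AVC = VC/x = 29 - 10x + x^2.
AVC is minimized where dAVC/dx = -10 + 2x = 0, at x = 5; min AVC = 29 - 10·5 + 5^2 = $4.
P = $61 exceeds min AVC = $4, so the firm stays open.
Set P = MC: 61 = 29 - 20x + 3x^2 → -32 - 20x + 3x^2 = 0. The roots are x = -4/3 and x = 8; the profit-maximizing output is on the rising part of MC, so x* = 8.
Check: AVC at x = 8 is $13 ≤ P, so revenue covers variable cost.
Profit = P·x − TC = 61·8 − 165 = $323.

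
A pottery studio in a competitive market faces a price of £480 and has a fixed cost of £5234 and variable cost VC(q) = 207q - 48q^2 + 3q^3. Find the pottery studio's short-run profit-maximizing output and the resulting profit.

Profit = -£164 at q = 13

AVC = 207 - 48q + 3q^2; min AVC = £15 at q = 8. Since P = £480 ≥ min AVC, the firm produces.
With MC = 207 - 96q + 9q^2, P = MC on the upward-sloping part at q* = 13.
TR = 480·13 = 6240. TC = 5234 + 1170 = 6404. Profit = 6240 − 6404 = -£164.
Shutting down would mean losing the fixed cost of £5234, so operating at a loss of £164 is better by £5070.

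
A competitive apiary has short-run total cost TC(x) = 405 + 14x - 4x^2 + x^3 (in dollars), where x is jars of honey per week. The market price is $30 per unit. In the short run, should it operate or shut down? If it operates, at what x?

Variable cost is VC = 14x - 4x^2 + x^3, so AVC = VC/x = 14 - 4x + x^2 and MC = dTC/dx = 14 - 8x + 3x^2.
The AVC parabola has its vertex at x = 4/2 = 2, where AVC = 14 - 4·2 + 2^2 = $10.
Since P = $30 ≥ min AVC = $10, price covers variable cost and the firm should produce.
Solving P = MC: -16 - 8x + 3x^2 = 0 ⇒ x = -4/3 or 4. On the upward-sloping branch, x* = 4.
Check: AVC at x = 4 is $14 ≤ P, so revenue covers variable cost.
Profit = P·x − TC = 30·4 − 461 = -$341, a loss, but smaller than the $405 fixed cost the firm would lose by shutting down.

Produce at x = 4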